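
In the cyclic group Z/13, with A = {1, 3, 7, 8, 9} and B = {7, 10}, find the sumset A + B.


Work in Z/13Z: reduce every sum a + b modulo 13.
Enumerate all 10 pairs:
a = 1: 1+7=8, 1+10=11
a = 3: 3+7=10, 3+10=0
a = 7: 7+7=1, 7+10=4
a = 8: 8+7=2, 8+10=5
a = 9: 9+7=3, 9+10=6
Distinct residues collected: {0, 1, 2, 3, 4, 5, 6, 8, 10, 11}
|A + B| = 10 (out of 13 total residues).

A + B = {0, 1, 2, 3, 4, 5, 6, 8, 10, 11}


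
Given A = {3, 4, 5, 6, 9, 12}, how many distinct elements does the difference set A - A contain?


A - A = {a - a' : a, a' ∈ A}; |A| = 6.
Bounds: 2|A|-1 ≤ |A - A| ≤ |A|² - |A| + 1, i.e. 11 ≤ |A - A| ≤ 31.
Note: 0 ∈ A - A always (from a - a). The set is symmetric: if d ∈ A - A then -d ∈ A - A.
Enumerate nonzero differences d = a - a' with a > a' (then include -d):
Positive differences: {1, 2, 3, 4, 5, 6, 7, 8, 9}
Full difference set: {0} ∪ (positive diffs) ∪ (negative diffs).
|A - A| = 1 + 2·9 = 19 (matches direct enumeration: 19).

|A - A| = 19


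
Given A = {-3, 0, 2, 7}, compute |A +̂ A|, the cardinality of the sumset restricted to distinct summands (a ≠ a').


Restricted sumset: A +̂ A = {a + a' : a ∈ A, a' ∈ A, a ≠ a'}.
Equivalently, take A + A and drop any sum 2a that is achievable ONLY as a + a for a ∈ A (i.e. sums representable only with equal summands).
Enumerate pairs (a, a') with a < a' (symmetric, so each unordered pair gives one sum; this covers all a ≠ a'):
  -3 + 0 = -3
  -3 + 2 = -1
  -3 + 7 = 4
  0 + 2 = 2
  0 + 7 = 7
  2 + 7 = 9
Collected distinct sums: {-3, -1, 2, 4, 7, 9}
|A +̂ A| = 6
(Reference bound: |A +̂ A| ≥ 2|A| - 3 for |A| ≥ 2, with |A| = 4 giving ≥ 5.)

|A +̂ A| = 6


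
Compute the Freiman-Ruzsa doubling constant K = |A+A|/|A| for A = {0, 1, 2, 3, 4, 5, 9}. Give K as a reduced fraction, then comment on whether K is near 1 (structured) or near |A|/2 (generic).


|A| = 7.
Compute A + A by enumerating all 49 pairs.
A + A = {0, 1, 2, 3, 4, 5, 6, 7, 8, 9, 10, 11, 12, 13, 14, 18}, so |A + A| = 16.
K = |A + A| / |A| = 16/7 (already in lowest terms) ≈ 2.2857.
Reference: AP of size 7 gives K = 13/7 ≈ 1.8571; a fully generic set of size 7 gives K ≈ 4.0000.

|A| = 7, |A + A| = 16, K = 16/7.


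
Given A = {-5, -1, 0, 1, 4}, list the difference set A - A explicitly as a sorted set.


A - A = {a - a' : a, a' ∈ A}.
Compute a - a' for each ordered pair (a, a'):
a = -5: -5--5=0, -5--1=-4, -5-0=-5, -5-1=-6, -5-4=-9
a = -1: -1--5=4, -1--1=0, -1-0=-1, -1-1=-2, -1-4=-5
a = 0: 0--5=5, 0--1=1, 0-0=0, 0-1=-1, 0-4=-4
a = 1: 1--5=6, 1--1=2, 1-0=1, 1-1=0, 1-4=-3
a = 4: 4--5=9, 4--1=5, 4-0=4, 4-1=3, 4-4=0
Collecting distinct values (and noting 0 appears from a-a):
A - A = {-9, -6, -5, -4, -3, -2, -1, 0, 1, 2, 3, 4, 5, 6, 9}
|A - A| = 15

A - A = {-9, -6, -5, -4, -3, -2, -1, 0, 1, 2, 3, 4, 5, 6, 9}


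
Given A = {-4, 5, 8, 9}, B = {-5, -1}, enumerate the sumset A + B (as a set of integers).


A + B = {a + b : a ∈ A, b ∈ B}.
Enumerate all |A|·|B| = 4·2 = 8 pairs (a, b) and collect distinct sums.
a = -4: -4+-5=-9, -4+-1=-5
a = 5: 5+-5=0, 5+-1=4
a = 8: 8+-5=3, 8+-1=7
a = 9: 9+-5=4, 9+-1=8
Collecting distinct sums: A + B = {-9, -5, 0, 3, 4, 7, 8}
|A + B| = 7

A + B = {-9, -5, 0, 3, 4, 7, 8}


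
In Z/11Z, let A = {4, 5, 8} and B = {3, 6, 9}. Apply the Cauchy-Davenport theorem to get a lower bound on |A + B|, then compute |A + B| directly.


Cauchy-Davenport: |A + B| ≥ min(p, |A| + |B| - 1) for A, B nonempty in Z/pZ.
|A| = 3, |B| = 3, p = 11.
CD lower bound = min(11, 3 + 3 - 1) = min(11, 5) = 5.
Compute A + B mod 11 directly:
a = 4: 4+3=7, 4+6=10, 4+9=2
a = 5: 5+3=8, 5+6=0, 5+9=3
a = 8: 8+3=0, 8+6=3, 8+9=6
A + B = {0, 2, 3, 6, 7, 8, 10}, so |A + B| = 7.
Verify: 7 ≥ 5? Yes ✓.

CD lower bound = 5, actual |A + B| = 7.


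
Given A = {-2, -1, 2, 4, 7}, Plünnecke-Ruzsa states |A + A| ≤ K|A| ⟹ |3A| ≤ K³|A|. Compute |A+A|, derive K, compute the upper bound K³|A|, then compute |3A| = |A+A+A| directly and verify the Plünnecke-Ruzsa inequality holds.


|A| = 5.
Step 1: Compute A + A by enumerating all 25 pairs.
A + A = {-4, -3, -2, 0, 1, 2, 3, 4, 5, 6, 8, 9, 11, 14}, so |A + A| = 14.
Step 2: Doubling constant K = |A + A|/|A| = 14/5 = 14/5 ≈ 2.8000.
Step 3: Plünnecke-Ruzsa gives |3A| ≤ K³·|A| = (2.8000)³ · 5 ≈ 109.7600.
Step 4: Compute 3A = A + A + A directly by enumerating all triples (a,b,c) ∈ A³; |3A| = 24.
Step 5: Check 24 ≤ 109.7600? Yes ✓.

K = 14/5, Plünnecke-Ruzsa bound K³|A| ≈ 109.7600, |3A| = 24, inequality holds.


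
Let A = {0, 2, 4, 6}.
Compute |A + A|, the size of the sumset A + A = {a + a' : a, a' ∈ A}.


A + A = {a + a' : a, a' ∈ A}; |A| = 4.
General bounds: 2|A| - 1 ≤ |A + A| ≤ |A|(|A|+1)/2, i.e. 7 ≤ |A + A| ≤ 10.
Lower bound 2|A|-1 is attained iff A is an arithmetic progression.
Enumerate sums a + a' for a ≤ a' (symmetric, so this suffices):
a = 0: 0+0=0, 0+2=2, 0+4=4, 0+6=6
a = 2: 2+2=4, 2+4=6, 2+6=8
a = 4: 4+4=8, 4+6=10
a = 6: 6+6=12
Distinct sums: {0, 2, 4, 6, 8, 10, 12}
|A + A| = 7

|A + A| = 7


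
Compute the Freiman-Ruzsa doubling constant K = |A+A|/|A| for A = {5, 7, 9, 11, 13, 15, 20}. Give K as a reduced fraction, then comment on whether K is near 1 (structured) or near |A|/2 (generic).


|A| = 7.
Compute A + A by enumerating all 49 pairs.
A + A = {10, 12, 14, 16, 18, 20, 22, 24, 25, 26, 27, 28, 29, 30, 31, 33, 35, 40}, so |A + A| = 18.
K = |A + A| / |A| = 18/7 (already in lowest terms) ≈ 2.5714.
Reference: AP of size 7 gives K = 13/7 ≈ 1.8571; a fully generic set of size 7 gives K ≈ 4.0000.

|A| = 7, |A + A| = 18, K = 18/7.


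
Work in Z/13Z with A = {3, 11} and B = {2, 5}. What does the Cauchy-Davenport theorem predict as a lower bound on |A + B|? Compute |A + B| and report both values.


Cauchy-Davenport: |A + B| ≥ min(p, |A| + |B| - 1) for A, B nonempty in Z/pZ.
|A| = 2, |B| = 2, p = 13.
CD lower bound = min(13, 2 + 2 - 1) = min(13, 3) = 3.
Compute A + B mod 13 directly:
a = 3: 3+2=5, 3+5=8
a = 11: 11+2=0, 11+5=3
A + B = {0, 3, 5, 8}, so |A + B| = 4.
Verify: 4 ≥ 3? Yes ✓.

CD lower bound = 3, actual |A + B| = 4.


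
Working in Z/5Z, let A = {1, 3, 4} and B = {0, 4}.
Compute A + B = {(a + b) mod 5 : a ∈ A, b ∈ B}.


Work in Z/5Z: reduce every sum a + b modulo 5.
Enumerate all 6 pairs:
a = 1: 1+0=1, 1+4=0
a = 3: 3+0=3, 3+4=2
a = 4: 4+0=4, 4+4=3
Distinct residues collected: {0, 1, 2, 3, 4}
|A + B| = 5 (out of 5 total residues).

A + B = {0, 1, 2, 3, 4}


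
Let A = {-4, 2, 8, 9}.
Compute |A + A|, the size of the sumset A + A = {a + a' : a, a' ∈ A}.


A + A = {a + a' : a, a' ∈ A}; |A| = 4.
General bounds: 2|A| - 1 ≤ |A + A| ≤ |A|(|A|+1)/2, i.e. 7 ≤ |A + A| ≤ 10.
Lower bound 2|A|-1 is attained iff A is an arithmetic progression.
Enumerate sums a + a' for a ≤ a' (symmetric, so this suffices):
a = -4: -4+-4=-8, -4+2=-2, -4+8=4, -4+9=5
a = 2: 2+2=4, 2+8=10, 2+9=11
a = 8: 8+8=16, 8+9=17
a = 9: 9+9=18
Distinct sums: {-8, -2, 4, 5, 10, 11, 16, 17, 18}
|A + A| = 9

|A + A| = 9


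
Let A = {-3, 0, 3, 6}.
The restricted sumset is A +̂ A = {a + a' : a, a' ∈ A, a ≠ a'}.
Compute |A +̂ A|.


Restricted sumset: A +̂ A = {a + a' : a ∈ A, a' ∈ A, a ≠ a'}.
Equivalently, take A + A and drop any sum 2a that is achievable ONLY as a + a for a ∈ A (i.e. sums representable only with equal summands).
Enumerate pairs (a, a') with a < a' (symmetric, so each unordered pair gives one sum; this covers all a ≠ a'):
  -3 + 0 = -3
  -3 + 3 = 0
  -3 + 6 = 3
  0 + 3 = 3
  0 + 6 = 6
  3 + 6 = 9
Collected distinct sums: {-3, 0, 3, 6, 9}
|A +̂ A| = 5
(Reference bound: |A +̂ A| ≥ 2|A| - 3 for |A| ≥ 2, with |A| = 4 giving ≥ 5.)

|A +̂ A| = 5


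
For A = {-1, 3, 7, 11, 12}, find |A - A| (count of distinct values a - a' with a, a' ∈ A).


A - A = {a - a' : a, a' ∈ A}; |A| = 5.
Bounds: 2|A|-1 ≤ |A - A| ≤ |A|² - |A| + 1, i.e. 9 ≤ |A - A| ≤ 21.
Note: 0 ∈ A - A always (from a - a). The set is symmetric: if d ∈ A - A then -d ∈ A - A.
Enumerate nonzero differences d = a - a' with a > a' (then include -d):
Positive differences: {1, 4, 5, 8, 9, 12, 13}
Full difference set: {0} ∪ (positive diffs) ∪ (negative diffs).
|A - A| = 1 + 2·7 = 15 (matches direct enumeration: 15).

|A - A| = 15


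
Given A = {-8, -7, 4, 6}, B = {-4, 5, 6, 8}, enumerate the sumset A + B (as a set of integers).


A + B = {a + b : a ∈ A, b ∈ B}.
Enumerate all |A|·|B| = 4·4 = 16 pairs (a, b) and collect distinct sums.
a = -8: -8+-4=-12, -8+5=-3, -8+6=-2, -8+8=0
a = -7: -7+-4=-11, -7+5=-2, -7+6=-1, -7+8=1
a = 4: 4+-4=0, 4+5=9, 4+6=10, 4+8=12
a = 6: 6+-4=2, 6+5=11, 6+6=12, 6+8=14
Collecting distinct sums: A + B = {-12, -11, -3, -2, -1, 0, 1, 2, 9, 10, 11, 12, 14}
|A + B| = 13

A + B = {-12, -11, -3, -2, -1, 0, 1, 2, 9, 10, 11, 12, 14}


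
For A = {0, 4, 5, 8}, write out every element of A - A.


A - A = {a - a' : a, a' ∈ A}.
Compute a - a' for each ordered pair (a, a'):
a = 0: 0-0=0, 0-4=-4, 0-5=-5, 0-8=-8
a = 4: 4-0=4, 4-4=0, 4-5=-1, 4-8=-4
a = 5: 5-0=5, 5-4=1, 5-5=0, 5-8=-3
a = 8: 8-0=8, 8-4=4, 8-5=3, 8-8=0
Collecting distinct values (and noting 0 appears from a-a):
A - A = {-8, -5, -4, -3, -1, 0, 1, 3, 4, 5, 8}
|A - A| = 11

A - A = {-8, -5, -4, -3, -1, 0, 1, 3, 4, 5, 8}


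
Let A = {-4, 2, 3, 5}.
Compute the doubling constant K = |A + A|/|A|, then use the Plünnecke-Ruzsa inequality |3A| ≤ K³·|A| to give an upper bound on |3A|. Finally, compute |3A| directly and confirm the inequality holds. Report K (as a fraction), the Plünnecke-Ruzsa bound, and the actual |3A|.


|A| = 4.
Step 1: Compute A + A by enumerating all 16 pairs.
A + A = {-8, -2, -1, 1, 4, 5, 6, 7, 8, 10}, so |A + A| = 10.
Step 2: Doubling constant K = |A + A|/|A| = 10/4 = 10/4 ≈ 2.5000.
Step 3: Plünnecke-Ruzsa gives |3A| ≤ K³·|A| = (2.5000)³ · 4 ≈ 62.5000.
Step 4: Compute 3A = A + A + A directly by enumerating all triples (a,b,c) ∈ A³; |3A| = 18.
Step 5: Check 18 ≤ 62.5000? Yes ✓.

K = 10/4, Plünnecke-Ruzsa bound K³|A| ≈ 62.5000, |3A| = 18, inequality holds.


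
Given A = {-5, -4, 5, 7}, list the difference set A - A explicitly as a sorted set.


A - A = {a - a' : a, a' ∈ A}.
Compute a - a' for each ordered pair (a, a'):
a = -5: -5--5=0, -5--4=-1, -5-5=-10, -5-7=-12
a = -4: -4--5=1, -4--4=0, -4-5=-9, -4-7=-11
a = 5: 5--5=10, 5--4=9, 5-5=0, 5-7=-2
a = 7: 7--5=12, 7--4=11, 7-5=2, 7-7=0
Collecting distinct values (and noting 0 appears from a-a):
A - A = {-12, -11, -10, -9, -2, -1, 0, 1, 2, 9, 10, 11, 12}
|A - A| = 13

A - A = {-12, -11, -10, -9, -2, -1, 0, 1, 2, 9, 10, 11, 12}


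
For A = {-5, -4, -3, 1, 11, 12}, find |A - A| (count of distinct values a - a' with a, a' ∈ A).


A - A = {a - a' : a, a' ∈ A}; |A| = 6.
Bounds: 2|A|-1 ≤ |A - A| ≤ |A|² - |A| + 1, i.e. 11 ≤ |A - A| ≤ 31.
Note: 0 ∈ A - A always (from a - a). The set is symmetric: if d ∈ A - A then -d ∈ A - A.
Enumerate nonzero differences d = a - a' with a > a' (then include -d):
Positive differences: {1, 2, 4, 5, 6, 10, 11, 14, 15, 16, 17}
Full difference set: {0} ∪ (positive diffs) ∪ (negative diffs).
|A - A| = 1 + 2·11 = 23 (matches direct enumeration: 23).

|A - A| = 23


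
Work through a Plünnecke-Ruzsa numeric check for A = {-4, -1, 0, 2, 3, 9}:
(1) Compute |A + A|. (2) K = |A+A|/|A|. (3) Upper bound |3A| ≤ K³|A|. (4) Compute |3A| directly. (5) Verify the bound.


|A| = 6.
Step 1: Compute A + A by enumerating all 36 pairs.
A + A = {-8, -5, -4, -2, -1, 0, 1, 2, 3, 4, 5, 6, 8, 9, 11, 12, 18}, so |A + A| = 17.
Step 2: Doubling constant K = |A + A|/|A| = 17/6 = 17/6 ≈ 2.8333.
Step 3: Plünnecke-Ruzsa gives |3A| ≤ K³·|A| = (2.8333)³ · 6 ≈ 136.4722.
Step 4: Compute 3A = A + A + A directly by enumerating all triples (a,b,c) ∈ A³; |3A| = 30.
Step 5: Check 30 ≤ 136.4722? Yes ✓.

K = 17/6, Plünnecke-Ruzsa bound K³|A| ≈ 136.4722, |3A| = 30, inequality holds.


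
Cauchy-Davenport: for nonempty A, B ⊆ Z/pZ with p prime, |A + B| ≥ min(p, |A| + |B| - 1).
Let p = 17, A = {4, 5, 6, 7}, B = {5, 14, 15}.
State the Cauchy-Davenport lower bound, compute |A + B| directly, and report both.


Cauchy-Davenport: |A + B| ≥ min(p, |A| + |B| - 1) for A, B nonempty in Z/pZ.
|A| = 4, |B| = 3, p = 17.
CD lower bound = min(17, 4 + 3 - 1) = min(17, 6) = 6.
Compute A + B mod 17 directly:
a = 4: 4+5=9, 4+14=1, 4+15=2
a = 5: 5+5=10, 5+14=2, 5+15=3
a = 6: 6+5=11, 6+14=3, 6+15=4
a = 7: 7+5=12, 7+14=4, 7+15=5
A + B = {1, 2, 3, 4, 5, 9, 10, 11, 12}, so |A + B| = 9.
Verify: 9 ≥ 6? Yes ✓.

CD lower bound = 6, actual |A + B| = 9.


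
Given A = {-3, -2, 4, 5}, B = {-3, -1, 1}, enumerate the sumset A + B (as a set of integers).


A + B = {a + b : a ∈ A, b ∈ B}.
Enumerate all |A|·|B| = 4·3 = 12 pairs (a, b) and collect distinct sums.
a = -3: -3+-3=-6, -3+-1=-4, -3+1=-2
a = -2: -2+-3=-5, -2+-1=-3, -2+1=-1
a = 4: 4+-3=1, 4+-1=3, 4+1=5
a = 5: 5+-3=2, 5+-1=4, 5+1=6
Collecting distinct sums: A + B = {-6, -5, -4, -3, -2, -1, 1, 2, 3, 4, 5, 6}
|A + B| = 12

A + B = {-6, -5, -4, -3, -2, -1, 1, 2, 3, 4, 5, 6}


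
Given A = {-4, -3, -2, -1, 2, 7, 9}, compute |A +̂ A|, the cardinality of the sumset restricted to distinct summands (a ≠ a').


Restricted sumset: A +̂ A = {a + a' : a ∈ A, a' ∈ A, a ≠ a'}.
Equivalently, take A + A and drop any sum 2a that is achievable ONLY as a + a for a ∈ A (i.e. sums representable only with equal summands).
Enumerate pairs (a, a') with a < a' (symmetric, so each unordered pair gives one sum; this covers all a ≠ a'):
  -4 + -3 = -7
  -4 + -2 = -6
  -4 + -1 = -5
  -4 + 2 = -2
  -4 + 7 = 3
  -4 + 9 = 5
  -3 + -2 = -5
  -3 + -1 = -4
  -3 + 2 = -1
  -3 + 7 = 4
  -3 + 9 = 6
  -2 + -1 = -3
  -2 + 2 = 0
  -2 + 7 = 5
  -2 + 9 = 7
  -1 + 2 = 1
  -1 + 7 = 6
  -1 + 9 = 8
  2 + 7 = 9
  2 + 9 = 11
  7 + 9 = 16
Collected distinct sums: {-7, -6, -5, -4, -3, -2, -1, 0, 1, 3, 4, 5, 6, 7, 8, 9, 11, 16}
|A +̂ A| = 18
(Reference bound: |A +̂ A| ≥ 2|A| - 3 for |A| ≥ 2, with |A| = 7 giving ≥ 11.)

|A +̂ A| = 18


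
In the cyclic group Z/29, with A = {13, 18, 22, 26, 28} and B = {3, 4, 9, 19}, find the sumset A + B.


Work in Z/29Z: reduce every sum a + b modulo 29.
Enumerate all 20 pairs:
a = 13: 13+3=16, 13+4=17, 13+9=22, 13+19=3
a = 18: 18+3=21, 18+4=22, 18+9=27, 18+19=8
a = 22: 22+3=25, 22+4=26, 22+9=2, 22+19=12
a = 26: 26+3=0, 26+4=1, 26+9=6, 26+19=16
a = 28: 28+3=2, 28+4=3, 28+9=8, 28+19=18
Distinct residues collected: {0, 1, 2, 3, 6, 8, 12, 16, 17, 18, 21, 22, 25, 26, 27}
|A + B| = 15 (out of 29 total residues).

A + B = {0, 1, 2, 3, 6, 8, 12, 16, 17, 18, 21, 22, 25, 26, 27}


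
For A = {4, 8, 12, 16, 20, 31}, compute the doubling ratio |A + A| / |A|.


|A| = 6.
Compute A + A by enumerating all 36 pairs.
A + A = {8, 12, 16, 20, 24, 28, 32, 35, 36, 39, 40, 43, 47, 51, 62}, so |A + A| = 15.
K = |A + A| / |A| = 15/6 = 5/2 ≈ 2.5000.
Reference: AP of size 6 gives K = 11/6 ≈ 1.8333; a fully generic set of size 6 gives K ≈ 3.5000.

|A| = 6, |A + A| = 15, K = 15/6 = 5/2.


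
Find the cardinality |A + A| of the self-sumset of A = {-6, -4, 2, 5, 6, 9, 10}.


A + A = {a + a' : a, a' ∈ A}; |A| = 7.
General bounds: 2|A| - 1 ≤ |A + A| ≤ |A|(|A|+1)/2, i.e. 13 ≤ |A + A| ≤ 28.
Lower bound 2|A|-1 is attained iff A is an arithmetic progression.
Enumerate sums a + a' for a ≤ a' (symmetric, so this suffices):
a = -6: -6+-6=-12, -6+-4=-10, -6+2=-4, -6+5=-1, -6+6=0, -6+9=3, -6+10=4
a = -4: -4+-4=-8, -4+2=-2, -4+5=1, -4+6=2, -4+9=5, -4+10=6
a = 2: 2+2=4, 2+5=7, 2+6=8, 2+9=11, 2+10=12
a = 5: 5+5=10, 5+6=11, 5+9=14, 5+10=15
a = 6: 6+6=12, 6+9=15, 6+10=16
a = 9: 9+9=18, 9+10=19
a = 10: 10+10=20
Distinct sums: {-12, -10, -8, -4, -2, -1, 0, 1, 2, 3, 4, 5, 6, 7, 8, 10, 11, 12, 14, 15, 16, 18, 19, 20}
|A + A| = 24

|A + A| = 24


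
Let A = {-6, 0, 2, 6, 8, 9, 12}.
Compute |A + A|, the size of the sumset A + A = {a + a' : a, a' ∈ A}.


A + A = {a + a' : a, a' ∈ A}; |A| = 7.
General bounds: 2|A| - 1 ≤ |A + A| ≤ |A|(|A|+1)/2, i.e. 13 ≤ |A + A| ≤ 28.
Lower bound 2|A|-1 is attained iff A is an arithmetic progression.
Enumerate sums a + a' for a ≤ a' (symmetric, so this suffices):
a = -6: -6+-6=-12, -6+0=-6, -6+2=-4, -6+6=0, -6+8=2, -6+9=3, -6+12=6
a = 0: 0+0=0, 0+2=2, 0+6=6, 0+8=8, 0+9=9, 0+12=12
a = 2: 2+2=4, 2+6=8, 2+8=10, 2+9=11, 2+12=14
a = 6: 6+6=12, 6+8=14, 6+9=15, 6+12=18
a = 8: 8+8=16, 8+9=17, 8+12=20
a = 9: 9+9=18, 9+12=21
a = 12: 12+12=24
Distinct sums: {-12, -6, -4, 0, 2, 3, 4, 6, 8, 9, 10, 11, 12, 14, 15, 16, 17, 18, 20, 21, 24}
|A + A| = 21

|A + A| = 21


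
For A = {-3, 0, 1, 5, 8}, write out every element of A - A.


A - A = {a - a' : a, a' ∈ A}.
Compute a - a' for each ordered pair (a, a'):
a = -3: -3--3=0, -3-0=-3, -3-1=-4, -3-5=-8, -3-8=-11
a = 0: 0--3=3, 0-0=0, 0-1=-1, 0-5=-5, 0-8=-8
a = 1: 1--3=4, 1-0=1, 1-1=0, 1-5=-4, 1-8=-7
a = 5: 5--3=8, 5-0=5, 5-1=4, 5-5=0, 5-8=-3
a = 8: 8--3=11, 8-0=8, 8-1=7, 8-5=3, 8-8=0
Collecting distinct values (and noting 0 appears from a-a):
A - A = {-11, -8, -7, -5, -4, -3, -1, 0, 1, 3, 4, 5, 7, 8, 11}
|A - A| = 15

A - A = {-11, -8, -7, -5, -4, -3, -1, 0, 1, 3, 4, 5, 7, 8, 11}


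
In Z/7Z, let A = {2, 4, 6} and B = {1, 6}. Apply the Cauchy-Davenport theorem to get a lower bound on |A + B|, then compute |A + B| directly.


Cauchy-Davenport: |A + B| ≥ min(p, |A| + |B| - 1) for A, B nonempty in Z/pZ.
|A| = 3, |B| = 2, p = 7.
CD lower bound = min(7, 3 + 2 - 1) = min(7, 4) = 4.
Compute A + B mod 7 directly:
a = 2: 2+1=3, 2+6=1
a = 4: 4+1=5, 4+6=3
a = 6: 6+1=0, 6+6=5
A + B = {0, 1, 3, 5}, so |A + B| = 4.
Verify: 4 ≥ 4? Yes ✓.

CD lower bound = 4, actual |A + B| = 4.


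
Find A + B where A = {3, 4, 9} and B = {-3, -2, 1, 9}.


A + B = {a + b : a ∈ A, b ∈ B}.
Enumerate all |A|·|B| = 3·4 = 12 pairs (a, b) and collect distinct sums.
a = 3: 3+-3=0, 3+-2=1, 3+1=4, 3+9=12
a = 4: 4+-3=1, 4+-2=2, 4+1=5, 4+9=13
a = 9: 9+-3=6, 9+-2=7, 9+1=10, 9+9=18
Collecting distinct sums: A + B = {0, 1, 2, 4, 5, 6, 7, 10, 12, 13, 18}
|A + B| = 11

A + B = {0, 1, 2, 4, 5, 6, 7, 10, 12, 13, 18}


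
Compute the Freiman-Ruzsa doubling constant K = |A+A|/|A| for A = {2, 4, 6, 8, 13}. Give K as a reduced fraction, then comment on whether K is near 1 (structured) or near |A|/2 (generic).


|A| = 5.
Compute A + A by enumerating all 25 pairs.
A + A = {4, 6, 8, 10, 12, 14, 15, 16, 17, 19, 21, 26}, so |A + A| = 12.
K = |A + A| / |A| = 12/5 (already in lowest terms) ≈ 2.4000.
Reference: AP of size 5 gives K = 9/5 ≈ 1.8000; a fully generic set of size 5 gives K ≈ 3.0000.

|A| = 5, |A + A| = 12, K = 12/5.


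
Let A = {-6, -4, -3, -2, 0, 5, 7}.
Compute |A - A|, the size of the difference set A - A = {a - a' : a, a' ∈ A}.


A - A = {a - a' : a, a' ∈ A}; |A| = 7.
Bounds: 2|A|-1 ≤ |A - A| ≤ |A|² - |A| + 1, i.e. 13 ≤ |A - A| ≤ 43.
Note: 0 ∈ A - A always (from a - a). The set is symmetric: if d ∈ A - A then -d ∈ A - A.
Enumerate nonzero differences d = a - a' with a > a' (then include -d):
Positive differences: {1, 2, 3, 4, 5, 6, 7, 8, 9, 10, 11, 13}
Full difference set: {0} ∪ (positive diffs) ∪ (negative diffs).
|A - A| = 1 + 2·12 = 25 (matches direct enumeration: 25).

|A - A| = 25


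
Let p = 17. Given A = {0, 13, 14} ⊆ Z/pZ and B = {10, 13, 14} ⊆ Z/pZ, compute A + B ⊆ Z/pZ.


Work in Z/17Z: reduce every sum a + b modulo 17.
Enumerate all 9 pairs:
a = 0: 0+10=10, 0+13=13, 0+14=14
a = 13: 13+10=6, 13+13=9, 13+14=10
a = 14: 14+10=7, 14+13=10, 14+14=11
Distinct residues collected: {6, 7, 9, 10, 11, 13, 14}
|A + B| = 7 (out of 17 total residues).

A + B = {6, 7, 9, 10, 11, 13, 14}


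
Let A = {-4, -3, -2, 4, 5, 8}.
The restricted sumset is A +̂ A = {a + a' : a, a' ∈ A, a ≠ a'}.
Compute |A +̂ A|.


Restricted sumset: A +̂ A = {a + a' : a ∈ A, a' ∈ A, a ≠ a'}.
Equivalently, take A + A and drop any sum 2a that is achievable ONLY as a + a for a ∈ A (i.e. sums representable only with equal summands).
Enumerate pairs (a, a') with a < a' (symmetric, so each unordered pair gives one sum; this covers all a ≠ a'):
  -4 + -3 = -7
  -4 + -2 = -6
  -4 + 4 = 0
  -4 + 5 = 1
  -4 + 8 = 4
  -3 + -2 = -5
  -3 + 4 = 1
  -3 + 5 = 2
  -3 + 8 = 5
  -2 + 4 = 2
  -2 + 5 = 3
  -2 + 8 = 6
  4 + 5 = 9
  4 + 8 = 12
  5 + 8 = 13
Collected distinct sums: {-7, -6, -5, 0, 1, 2, 3, 4, 5, 6, 9, 12, 13}
|A +̂ A| = 13
(Reference bound: |A +̂ A| ≥ 2|A| - 3 for |A| ≥ 2, with |A| = 6 giving ≥ 9.)

|A +̂ A| = 13


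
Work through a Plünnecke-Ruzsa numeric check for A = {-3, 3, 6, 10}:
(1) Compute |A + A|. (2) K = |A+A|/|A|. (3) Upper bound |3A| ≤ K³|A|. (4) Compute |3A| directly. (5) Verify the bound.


|A| = 4.
Step 1: Compute A + A by enumerating all 16 pairs.
A + A = {-6, 0, 3, 6, 7, 9, 12, 13, 16, 20}, so |A + A| = 10.
Step 2: Doubling constant K = |A + A|/|A| = 10/4 = 10/4 ≈ 2.5000.
Step 3: Plünnecke-Ruzsa gives |3A| ≤ K³·|A| = (2.5000)³ · 4 ≈ 62.5000.
Step 4: Compute 3A = A + A + A directly by enumerating all triples (a,b,c) ∈ A³; |3A| = 19.
Step 5: Check 19 ≤ 62.5000? Yes ✓.

K = 10/4, Plünnecke-Ruzsa bound K³|A| ≈ 62.5000, |3A| = 19, inequality holds.


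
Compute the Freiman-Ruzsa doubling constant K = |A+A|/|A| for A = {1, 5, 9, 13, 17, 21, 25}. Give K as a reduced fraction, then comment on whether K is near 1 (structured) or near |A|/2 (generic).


|A| = 7.
Compute A + A by enumerating all 49 pairs.
A + A = {2, 6, 10, 14, 18, 22, 26, 30, 34, 38, 42, 46, 50}, so |A + A| = 13.
K = |A + A| / |A| = 13/7 (already in lowest terms) ≈ 1.8571.
Reference: AP of size 7 gives K = 13/7 ≈ 1.8571; a fully generic set of size 7 gives K ≈ 4.0000.

|A| = 7, |A + A| = 13, K = 13/7.


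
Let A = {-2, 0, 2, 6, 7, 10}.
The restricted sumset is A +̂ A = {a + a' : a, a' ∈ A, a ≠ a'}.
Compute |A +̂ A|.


Restricted sumset: A +̂ A = {a + a' : a ∈ A, a' ∈ A, a ≠ a'}.
Equivalently, take A + A and drop any sum 2a that is achievable ONLY as a + a for a ∈ A (i.e. sums representable only with equal summands).
Enumerate pairs (a, a') with a < a' (symmetric, so each unordered pair gives one sum; this covers all a ≠ a'):
  -2 + 0 = -2
  -2 + 2 = 0
  -2 + 6 = 4
  -2 + 7 = 5
  -2 + 10 = 8
  0 + 2 = 2
  0 + 6 = 6
  0 + 7 = 7
  0 + 10 = 10
  2 + 6 = 8
  2 + 7 = 9
  2 + 10 = 12
  6 + 7 = 13
  6 + 10 = 16
  7 + 10 = 17
Collected distinct sums: {-2, 0, 2, 4, 5, 6, 7, 8, 9, 10, 12, 13, 16, 17}
|A +̂ A| = 14
(Reference bound: |A +̂ A| ≥ 2|A| - 3 for |A| ≥ 2, with |A| = 6 giving ≥ 9.)

|A +̂ A| = 14


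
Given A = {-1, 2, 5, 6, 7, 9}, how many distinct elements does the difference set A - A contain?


A - A = {a - a' : a, a' ∈ A}; |A| = 6.
Bounds: 2|A|-1 ≤ |A - A| ≤ |A|² - |A| + 1, i.e. 11 ≤ |A - A| ≤ 31.
Note: 0 ∈ A - A always (from a - a). The set is symmetric: if d ∈ A - A then -d ∈ A - A.
Enumerate nonzero differences d = a - a' with a > a' (then include -d):
Positive differences: {1, 2, 3, 4, 5, 6, 7, 8, 10}
Full difference set: {0} ∪ (positive diffs) ∪ (negative diffs).
|A - A| = 1 + 2·9 = 19 (matches direct enumeration: 19).

|A - A| = 19


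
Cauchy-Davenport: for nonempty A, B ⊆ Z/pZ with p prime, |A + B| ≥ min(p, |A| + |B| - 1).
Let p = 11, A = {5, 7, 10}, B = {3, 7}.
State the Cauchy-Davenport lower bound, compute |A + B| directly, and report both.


Cauchy-Davenport: |A + B| ≥ min(p, |A| + |B| - 1) for A, B nonempty in Z/pZ.
|A| = 3, |B| = 2, p = 11.
CD lower bound = min(11, 3 + 2 - 1) = min(11, 4) = 4.
Compute A + B mod 11 directly:
a = 5: 5+3=8, 5+7=1
a = 7: 7+3=10, 7+7=3
a = 10: 10+3=2, 10+7=6
A + B = {1, 2, 3, 6, 8, 10}, so |A + B| = 6.
Verify: 6 ≥ 4? Yes ✓.

CD lower bound = 4, actual |A + B| = 6.


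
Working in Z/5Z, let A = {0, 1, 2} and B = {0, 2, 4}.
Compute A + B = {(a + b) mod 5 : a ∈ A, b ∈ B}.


Work in Z/5Z: reduce every sum a + b modulo 5.
Enumerate all 9 pairs:
a = 0: 0+0=0, 0+2=2, 0+4=4
a = 1: 1+0=1, 1+2=3, 1+4=0
a = 2: 2+0=2, 2+2=4, 2+4=1
Distinct residues collected: {0, 1, 2, 3, 4}
|A + B| = 5 (out of 5 total residues).

A + B = {0, 1, 2, 3, 4}


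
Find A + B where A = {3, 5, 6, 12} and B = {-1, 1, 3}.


A + B = {a + b : a ∈ A, b ∈ B}.
Enumerate all |A|·|B| = 4·3 = 12 pairs (a, b) and collect distinct sums.
a = 3: 3+-1=2, 3+1=4, 3+3=6
a = 5: 5+-1=4, 5+1=6, 5+3=8
a = 6: 6+-1=5, 6+1=7, 6+3=9
a = 12: 12+-1=11, 12+1=13, 12+3=15
Collecting distinct sums: A + B = {2, 4, 5, 6, 7, 8, 9, 11, 13, 15}
|A + B| = 10

A + B = {2, 4, 5, 6, 7, 8, 9, 11, 13, 15}


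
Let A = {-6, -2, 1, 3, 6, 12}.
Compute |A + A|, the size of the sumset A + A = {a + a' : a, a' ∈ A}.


A + A = {a + a' : a, a' ∈ A}; |A| = 6.
General bounds: 2|A| - 1 ≤ |A + A| ≤ |A|(|A|+1)/2, i.e. 11 ≤ |A + A| ≤ 21.
Lower bound 2|A|-1 is attained iff A is an arithmetic progression.
Enumerate sums a + a' for a ≤ a' (symmetric, so this suffices):
a = -6: -6+-6=-12, -6+-2=-8, -6+1=-5, -6+3=-3, -6+6=0, -6+12=6
a = -2: -2+-2=-4, -2+1=-1, -2+3=1, -2+6=4, -2+12=10
a = 1: 1+1=2, 1+3=4, 1+6=7, 1+12=13
a = 3: 3+3=6, 3+6=9, 3+12=15
a = 6: 6+6=12, 6+12=18
a = 12: 12+12=24
Distinct sums: {-12, -8, -5, -4, -3, -1, 0, 1, 2, 4, 6, 7, 9, 10, 12, 13, 15, 18, 24}
|A + A| = 19

|A + A| = 19


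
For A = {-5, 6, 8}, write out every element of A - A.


A - A = {a - a' : a, a' ∈ A}.
Compute a - a' for each ordered pair (a, a'):
a = -5: -5--5=0, -5-6=-11, -5-8=-13
a = 6: 6--5=11, 6-6=0, 6-8=-2
a = 8: 8--5=13, 8-6=2, 8-8=0
Collecting distinct values (and noting 0 appears from a-a):
A - A = {-13, -11, -2, 0, 2, 11, 13}
|A - A| = 7

A - A = {-13, -11, -2, 0, 2, 11, 13}


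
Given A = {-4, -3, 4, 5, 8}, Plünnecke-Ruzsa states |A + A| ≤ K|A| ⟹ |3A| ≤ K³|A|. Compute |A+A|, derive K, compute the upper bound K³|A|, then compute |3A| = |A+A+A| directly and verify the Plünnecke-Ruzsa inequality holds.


|A| = 5.
Step 1: Compute A + A by enumerating all 25 pairs.
A + A = {-8, -7, -6, 0, 1, 2, 4, 5, 8, 9, 10, 12, 13, 16}, so |A + A| = 14.
Step 2: Doubling constant K = |A + A|/|A| = 14/5 = 14/5 ≈ 2.8000.
Step 3: Plünnecke-Ruzsa gives |3A| ≤ K³·|A| = (2.8000)³ · 5 ≈ 109.7600.
Step 4: Compute 3A = A + A + A directly by enumerating all triples (a,b,c) ∈ A³; |3A| = 28.
Step 5: Check 28 ≤ 109.7600? Yes ✓.

K = 14/5, Plünnecke-Ruzsa bound K³|A| ≈ 109.7600, |3A| = 28, inequality holds.


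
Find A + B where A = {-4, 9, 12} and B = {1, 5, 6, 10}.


A + B = {a + b : a ∈ A, b ∈ B}.
Enumerate all |A|·|B| = 3·4 = 12 pairs (a, b) and collect distinct sums.
a = -4: -4+1=-3, -4+5=1, -4+6=2, -4+10=6
a = 9: 9+1=10, 9+5=14, 9+6=15, 9+10=19
a = 12: 12+1=13, 12+5=17, 12+6=18, 12+10=22
Collecting distinct sums: A + B = {-3, 1, 2, 6, 10, 13, 14, 15, 17, 18, 19, 22}
|A + B| = 12

A + B = {-3, 1, 2, 6, 10, 13, 14, 15, 17, 18, 19, 22}


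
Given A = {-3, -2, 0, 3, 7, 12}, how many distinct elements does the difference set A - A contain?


A - A = {a - a' : a, a' ∈ A}; |A| = 6.
Bounds: 2|A|-1 ≤ |A - A| ≤ |A|² - |A| + 1, i.e. 11 ≤ |A - A| ≤ 31.
Note: 0 ∈ A - A always (from a - a). The set is symmetric: if d ∈ A - A then -d ∈ A - A.
Enumerate nonzero differences d = a - a' with a > a' (then include -d):
Positive differences: {1, 2, 3, 4, 5, 6, 7, 9, 10, 12, 14, 15}
Full difference set: {0} ∪ (positive diffs) ∪ (negative diffs).
|A - A| = 1 + 2·12 = 25 (matches direct enumeration: 25).

|A - A| = 25


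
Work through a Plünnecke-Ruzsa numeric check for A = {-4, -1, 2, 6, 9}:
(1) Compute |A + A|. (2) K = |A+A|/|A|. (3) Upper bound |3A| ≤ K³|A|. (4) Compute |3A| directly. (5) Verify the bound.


|A| = 5.
Step 1: Compute A + A by enumerating all 25 pairs.
A + A = {-8, -5, -2, 1, 2, 4, 5, 8, 11, 12, 15, 18}, so |A + A| = 12.
Step 2: Doubling constant K = |A + A|/|A| = 12/5 = 12/5 ≈ 2.4000.
Step 3: Plünnecke-Ruzsa gives |3A| ≤ K³·|A| = (2.4000)³ · 5 ≈ 69.1200.
Step 4: Compute 3A = A + A + A directly by enumerating all triples (a,b,c) ∈ A³; |3A| = 22.
Step 5: Check 22 ≤ 69.1200? Yes ✓.

K = 12/5, Plünnecke-Ruzsa bound K³|A| ≈ 69.1200, |3A| = 22, inequality holds.


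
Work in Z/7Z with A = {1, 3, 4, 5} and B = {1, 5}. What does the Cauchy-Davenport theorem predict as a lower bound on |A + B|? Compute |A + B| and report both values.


Cauchy-Davenport: |A + B| ≥ min(p, |A| + |B| - 1) for A, B nonempty in Z/pZ.
|A| = 4, |B| = 2, p = 7.
CD lower bound = min(7, 4 + 2 - 1) = min(7, 5) = 5.
Compute A + B mod 7 directly:
a = 1: 1+1=2, 1+5=6
a = 3: 3+1=4, 3+5=1
a = 4: 4+1=5, 4+5=2
a = 5: 5+1=6, 5+5=3
A + B = {1, 2, 3, 4, 5, 6}, so |A + B| = 6.
Verify: 6 ≥ 5? Yes ✓.

CD lower bound = 5, actual |A + B| = 6.


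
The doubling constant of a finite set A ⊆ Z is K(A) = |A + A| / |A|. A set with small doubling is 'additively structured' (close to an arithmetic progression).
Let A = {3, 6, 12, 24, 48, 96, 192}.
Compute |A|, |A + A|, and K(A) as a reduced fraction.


|A| = 7.
Compute A + A by enumerating all 49 pairs.
A + A = {6, 9, 12, 15, 18, 24, 27, 30, 36, 48, 51, 54, 60, 72, 96, 99, 102, 108, 120, 144, 192, 195, 198, 204, 216, 240, 288, 384}, so |A + A| = 28.
K = |A + A| / |A| = 28/7 = 4/1 ≈ 4.0000.
Reference: AP of size 7 gives K = 13/7 ≈ 1.8571; a fully generic set of size 7 gives K ≈ 4.0000.

|A| = 7, |A + A| = 28, K = 28/7 = 4/1.


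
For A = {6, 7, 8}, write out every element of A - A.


A - A = {a - a' : a, a' ∈ A}.
Compute a - a' for each ordered pair (a, a'):
a = 6: 6-6=0, 6-7=-1, 6-8=-2
a = 7: 7-6=1, 7-7=0, 7-8=-1
a = 8: 8-6=2, 8-7=1, 8-8=0
Collecting distinct values (and noting 0 appears from a-a):
A - A = {-2, -1, 0, 1, 2}
|A - A| = 5

A - A = {-2, -1, 0, 1, 2}


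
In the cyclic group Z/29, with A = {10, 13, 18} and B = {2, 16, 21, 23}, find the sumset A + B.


Work in Z/29Z: reduce every sum a + b modulo 29.
Enumerate all 12 pairs:
a = 10: 10+2=12, 10+16=26, 10+21=2, 10+23=4
a = 13: 13+2=15, 13+16=0, 13+21=5, 13+23=7
a = 18: 18+2=20, 18+16=5, 18+21=10, 18+23=12
Distinct residues collected: {0, 2, 4, 5, 7, 10, 12, 15, 20, 26}
|A + B| = 10 (out of 29 total residues).

A + B = {0, 2, 4, 5, 7, 10, 12, 15, 20, 26}


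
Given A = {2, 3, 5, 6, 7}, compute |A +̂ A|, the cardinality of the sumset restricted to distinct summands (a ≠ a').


Restricted sumset: A +̂ A = {a + a' : a ∈ A, a' ∈ A, a ≠ a'}.
Equivalently, take A + A and drop any sum 2a that is achievable ONLY as a + a for a ∈ A (i.e. sums representable only with equal summands).
Enumerate pairs (a, a') with a < a' (symmetric, so each unordered pair gives one sum; this covers all a ≠ a'):
  2 + 3 = 5
  2 + 5 = 7
  2 + 6 = 8
  2 + 7 = 9
  3 + 5 = 8
  3 + 6 = 9
  3 + 7 = 10
  5 + 6 = 11
  5 + 7 = 12
  6 + 7 = 13
Collected distinct sums: {5, 7, 8, 9, 10, 11, 12, 13}
|A +̂ A| = 8
(Reference bound: |A +̂ A| ≥ 2|A| - 3 for |A| ≥ 2, with |A| = 5 giving ≥ 7.)

|A +̂ A| = 8


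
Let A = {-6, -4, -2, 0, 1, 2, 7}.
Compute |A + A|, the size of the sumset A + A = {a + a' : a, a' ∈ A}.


A + A = {a + a' : a, a' ∈ A}; |A| = 7.
General bounds: 2|A| - 1 ≤ |A + A| ≤ |A|(|A|+1)/2, i.e. 13 ≤ |A + A| ≤ 28.
Lower bound 2|A|-1 is attained iff A is an arithmetic progression.
Enumerate sums a + a' for a ≤ a' (symmetric, so this suffices):
a = -6: -6+-6=-12, -6+-4=-10, -6+-2=-8, -6+0=-6, -6+1=-5, -6+2=-4, -6+7=1
a = -4: -4+-4=-8, -4+-2=-6, -4+0=-4, -4+1=-3, -4+2=-2, -4+7=3
a = -2: -2+-2=-4, -2+0=-2, -2+1=-1, -2+2=0, -2+7=5
a = 0: 0+0=0, 0+1=1, 0+2=2, 0+7=7
a = 1: 1+1=2, 1+2=3, 1+7=8
a = 2: 2+2=4, 2+7=9
a = 7: 7+7=14
Distinct sums: {-12, -10, -8, -6, -5, -4, -3, -2, -1, 0, 1, 2, 3, 4, 5, 7, 8, 9, 14}
|A + A| = 19

|A + A| = 19


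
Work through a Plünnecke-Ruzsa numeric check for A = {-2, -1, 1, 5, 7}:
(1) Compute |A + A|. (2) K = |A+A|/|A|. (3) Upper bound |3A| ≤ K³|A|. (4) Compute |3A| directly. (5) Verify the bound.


|A| = 5.
Step 1: Compute A + A by enumerating all 25 pairs.
A + A = {-4, -3, -2, -1, 0, 2, 3, 4, 5, 6, 8, 10, 12, 14}, so |A + A| = 14.
Step 2: Doubling constant K = |A + A|/|A| = 14/5 = 14/5 ≈ 2.8000.
Step 3: Plünnecke-Ruzsa gives |3A| ≤ K³·|A| = (2.8000)³ · 5 ≈ 109.7600.
Step 4: Compute 3A = A + A + A directly by enumerating all triples (a,b,c) ∈ A³; |3A| = 24.
Step 5: Check 24 ≤ 109.7600? Yes ✓.

K = 14/5, Plünnecke-Ruzsa bound K³|A| ≈ 109.7600, |3A| = 24, inequality holds.


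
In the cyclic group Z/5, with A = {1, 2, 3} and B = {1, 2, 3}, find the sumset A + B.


Work in Z/5Z: reduce every sum a + b modulo 5.
Enumerate all 9 pairs:
a = 1: 1+1=2, 1+2=3, 1+3=4
a = 2: 2+1=3, 2+2=4, 2+3=0
a = 3: 3+1=4, 3+2=0, 3+3=1
Distinct residues collected: {0, 1, 2, 3, 4}
|A + B| = 5 (out of 5 total residues).

A + B = {0, 1, 2, 3, 4}


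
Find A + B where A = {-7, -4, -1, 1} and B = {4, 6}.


A + B = {a + b : a ∈ A, b ∈ B}.
Enumerate all |A|·|B| = 4·2 = 8 pairs (a, b) and collect distinct sums.
a = -7: -7+4=-3, -7+6=-1
a = -4: -4+4=0, -4+6=2
a = -1: -1+4=3, -1+6=5
a = 1: 1+4=5, 1+6=7
Collecting distinct sums: A + B = {-3, -1, 0, 2, 3, 5, 7}
|A + B| = 7

A + B = {-3, -1, 0, 2, 3, 5, 7}


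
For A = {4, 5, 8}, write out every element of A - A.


A - A = {a - a' : a, a' ∈ A}.
Compute a - a' for each ordered pair (a, a'):
a = 4: 4-4=0, 4-5=-1, 4-8=-4
a = 5: 5-4=1, 5-5=0, 5-8=-3
a = 8: 8-4=4, 8-5=3, 8-8=0
Collecting distinct values (and noting 0 appears from a-a):
A - A = {-4, -3, -1, 0, 1, 3, 4}
|A - A| = 7

A - A = {-4, -3, -1, 0, 1, 3, 4}


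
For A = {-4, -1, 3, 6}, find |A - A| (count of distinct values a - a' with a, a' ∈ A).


A - A = {a - a' : a, a' ∈ A}; |A| = 4.
Bounds: 2|A|-1 ≤ |A - A| ≤ |A|² - |A| + 1, i.e. 7 ≤ |A - A| ≤ 13.
Note: 0 ∈ A - A always (from a - a). The set is symmetric: if d ∈ A - A then -d ∈ A - A.
Enumerate nonzero differences d = a - a' with a > a' (then include -d):
Positive differences: {3, 4, 7, 10}
Full difference set: {0} ∪ (positive diffs) ∪ (negative diffs).
|A - A| = 1 + 2·4 = 9 (matches direct enumeration: 9).

|A - A| = 9


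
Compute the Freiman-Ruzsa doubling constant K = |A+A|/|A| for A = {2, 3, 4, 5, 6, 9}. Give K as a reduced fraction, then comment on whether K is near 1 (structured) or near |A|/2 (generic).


|A| = 6.
Compute A + A by enumerating all 36 pairs.
A + A = {4, 5, 6, 7, 8, 9, 10, 11, 12, 13, 14, 15, 18}, so |A + A| = 13.
K = |A + A| / |A| = 13/6 (already in lowest terms) ≈ 2.1667.
Reference: AP of size 6 gives K = 11/6 ≈ 1.8333; a fully generic set of size 6 gives K ≈ 3.5000.

|A| = 6, |A + A| = 13, K = 13/6.


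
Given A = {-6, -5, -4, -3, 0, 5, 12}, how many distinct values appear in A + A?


A + A = {a + a' : a, a' ∈ A}; |A| = 7.
General bounds: 2|A| - 1 ≤ |A + A| ≤ |A|(|A|+1)/2, i.e. 13 ≤ |A + A| ≤ 28.
Lower bound 2|A|-1 is attained iff A is an arithmetic progression.
Enumerate sums a + a' for a ≤ a' (symmetric, so this suffices):
a = -6: -6+-6=-12, -6+-5=-11, -6+-4=-10, -6+-3=-9, -6+0=-6, -6+5=-1, -6+12=6
a = -5: -5+-5=-10, -5+-4=-9, -5+-3=-8, -5+0=-5, -5+5=0, -5+12=7
a = -4: -4+-4=-8, -4+-3=-7, -4+0=-4, -4+5=1, -4+12=8
a = -3: -3+-3=-6, -3+0=-3, -3+5=2, -3+12=9
a = 0: 0+0=0, 0+5=5, 0+12=12
a = 5: 5+5=10, 5+12=17
a = 12: 12+12=24
Distinct sums: {-12, -11, -10, -9, -8, -7, -6, -5, -4, -3, -1, 0, 1, 2, 5, 6, 7, 8, 9, 10, 12, 17, 24}
|A + A| = 23

|A + A| = 23


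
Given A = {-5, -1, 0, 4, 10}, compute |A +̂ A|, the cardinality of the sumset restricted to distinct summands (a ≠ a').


Restricted sumset: A +̂ A = {a + a' : a ∈ A, a' ∈ A, a ≠ a'}.
Equivalently, take A + A and drop any sum 2a that is achievable ONLY as a + a for a ∈ A (i.e. sums representable only with equal summands).
Enumerate pairs (a, a') with a < a' (symmetric, so each unordered pair gives one sum; this covers all a ≠ a'):
  -5 + -1 = -6
  -5 + 0 = -5
  -5 + 4 = -1
  -5 + 10 = 5
  -1 + 0 = -1
  -1 + 4 = 3
  -1 + 10 = 9
  0 + 4 = 4
  0 + 10 = 10
  4 + 10 = 14
Collected distinct sums: {-6, -5, -1, 3, 4, 5, 9, 10, 14}
|A +̂ A| = 9
(Reference bound: |A +̂ A| ≥ 2|A| - 3 for |A| ≥ 2, with |A| = 5 giving ≥ 7.)

|A +̂ A| = 9


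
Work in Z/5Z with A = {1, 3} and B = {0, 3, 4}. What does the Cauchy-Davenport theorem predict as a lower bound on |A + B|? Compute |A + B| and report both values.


Cauchy-Davenport: |A + B| ≥ min(p, |A| + |B| - 1) for A, B nonempty in Z/pZ.
|A| = 2, |B| = 3, p = 5.
CD lower bound = min(5, 2 + 3 - 1) = min(5, 4) = 4.
Compute A + B mod 5 directly:
a = 1: 1+0=1, 1+3=4, 1+4=0
a = 3: 3+0=3, 3+3=1, 3+4=2
A + B = {0, 1, 2, 3, 4}, so |A + B| = 5.
Verify: 5 ≥ 4? Yes ✓.

CD lower bound = 4, actual |A + B| = 5.


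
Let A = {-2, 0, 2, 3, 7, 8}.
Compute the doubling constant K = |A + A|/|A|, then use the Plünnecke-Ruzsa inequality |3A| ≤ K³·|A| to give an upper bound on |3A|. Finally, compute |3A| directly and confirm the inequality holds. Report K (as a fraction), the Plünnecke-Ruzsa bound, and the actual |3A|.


|A| = 6.
Step 1: Compute A + A by enumerating all 36 pairs.
A + A = {-4, -2, 0, 1, 2, 3, 4, 5, 6, 7, 8, 9, 10, 11, 14, 15, 16}, so |A + A| = 17.
Step 2: Doubling constant K = |A + A|/|A| = 17/6 = 17/6 ≈ 2.8333.
Step 3: Plünnecke-Ruzsa gives |3A| ≤ K³·|A| = (2.8333)³ · 6 ≈ 136.4722.
Step 4: Compute 3A = A + A + A directly by enumerating all triples (a,b,c) ∈ A³; |3A| = 28.
Step 5: Check 28 ≤ 136.4722? Yes ✓.

K = 17/6, Plünnecke-Ruzsa bound K³|A| ≈ 136.4722, |3A| = 28, inequality holds.


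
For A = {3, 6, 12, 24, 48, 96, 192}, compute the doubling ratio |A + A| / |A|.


|A| = 7.
Compute A + A by enumerating all 49 pairs.
A + A = {6, 9, 12, 15, 18, 24, 27, 30, 36, 48, 51, 54, 60, 72, 96, 99, 102, 108, 120, 144, 192, 195, 198, 204, 216, 240, 288, 384}, so |A + A| = 28.
K = |A + A| / |A| = 28/7 = 4/1 ≈ 4.0000.
Reference: AP of size 7 gives K = 13/7 ≈ 1.8571; a fully generic set of size 7 gives K ≈ 4.0000.

|A| = 7, |A + A| = 28, K = 28/7 = 4/1.


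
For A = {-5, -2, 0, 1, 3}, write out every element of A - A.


A - A = {a - a' : a, a' ∈ A}.
Compute a - a' for each ordered pair (a, a'):
a = -5: -5--5=0, -5--2=-3, -5-0=-5, -5-1=-6, -5-3=-8
a = -2: -2--5=3, -2--2=0, -2-0=-2, -2-1=-3, -2-3=-5
a = 0: 0--5=5, 0--2=2, 0-0=0, 0-1=-1, 0-3=-3
a = 1: 1--5=6, 1--2=3, 1-0=1, 1-1=0, 1-3=-2
a = 3: 3--5=8, 3--2=5, 3-0=3, 3-1=2, 3-3=0
Collecting distinct values (and noting 0 appears from a-a):
A - A = {-8, -6, -5, -3, -2, -1, 0, 1, 2, 3, 5, 6, 8}
|A - A| = 13

A - A = {-8, -6, -5, -3, -2, -1, 0, 1, 2, 3, 5, 6, 8}


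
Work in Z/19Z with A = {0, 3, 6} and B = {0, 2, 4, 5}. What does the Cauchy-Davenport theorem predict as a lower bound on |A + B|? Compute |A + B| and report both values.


Cauchy-Davenport: |A + B| ≥ min(p, |A| + |B| - 1) for A, B nonempty in Z/pZ.
|A| = 3, |B| = 4, p = 19.
CD lower bound = min(19, 3 + 4 - 1) = min(19, 6) = 6.
Compute A + B mod 19 directly:
a = 0: 0+0=0, 0+2=2, 0+4=4, 0+5=5
a = 3: 3+0=3, 3+2=5, 3+4=7, 3+5=8
a = 6: 6+0=6, 6+2=8, 6+4=10, 6+5=11
A + B = {0, 2, 3, 4, 5, 6, 7, 8, 10, 11}, so |A + B| = 10.
Verify: 10 ≥ 6? Yes ✓.

CD lower bound = 6, actual |A + B| = 10.


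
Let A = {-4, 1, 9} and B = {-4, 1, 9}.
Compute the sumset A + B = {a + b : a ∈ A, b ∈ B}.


A + B = {a + b : a ∈ A, b ∈ B}.
Enumerate all |A|·|B| = 3·3 = 9 pairs (a, b) and collect distinct sums.
a = -4: -4+-4=-8, -4+1=-3, -4+9=5
a = 1: 1+-4=-3, 1+1=2, 1+9=10
a = 9: 9+-4=5, 9+1=10, 9+9=18
Collecting distinct sums: A + B = {-8, -3, 2, 5, 10, 18}
|A + B| = 6

A + B = {-8, -3, 2, 5, 10, 18}


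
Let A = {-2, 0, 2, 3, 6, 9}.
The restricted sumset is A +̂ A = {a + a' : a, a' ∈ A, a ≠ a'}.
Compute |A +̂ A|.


Restricted sumset: A +̂ A = {a + a' : a ∈ A, a' ∈ A, a ≠ a'}.
Equivalently, take A + A and drop any sum 2a that is achievable ONLY as a + a for a ∈ A (i.e. sums representable only with equal summands).
Enumerate pairs (a, a') with a < a' (symmetric, so each unordered pair gives one sum; this covers all a ≠ a'):
  -2 + 0 = -2
  -2 + 2 = 0
  -2 + 3 = 1
  -2 + 6 = 4
  -2 + 9 = 7
  0 + 2 = 2
  0 + 3 = 3
  0 + 6 = 6
  0 + 9 = 9
  2 + 3 = 5
  2 + 6 = 8
  2 + 9 = 11
  3 + 6 = 9
  3 + 9 = 12
  6 + 9 = 15
Collected distinct sums: {-2, 0, 1, 2, 3, 4, 5, 6, 7, 8, 9, 11, 12, 15}
|A +̂ A| = 14
(Reference bound: |A +̂ A| ≥ 2|A| - 3 for |A| ≥ 2, with |A| = 6 giving ≥ 9.)

|A +̂ A| = 14


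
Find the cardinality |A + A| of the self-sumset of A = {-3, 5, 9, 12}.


A + A = {a + a' : a, a' ∈ A}; |A| = 4.
General bounds: 2|A| - 1 ≤ |A + A| ≤ |A|(|A|+1)/2, i.e. 7 ≤ |A + A| ≤ 10.
Lower bound 2|A|-1 is attained iff A is an arithmetic progression.
Enumerate sums a + a' for a ≤ a' (symmetric, so this suffices):
a = -3: -3+-3=-6, -3+5=2, -3+9=6, -3+12=9
a = 5: 5+5=10, 5+9=14, 5+12=17
a = 9: 9+9=18, 9+12=21
a = 12: 12+12=24
Distinct sums: {-6, 2, 6, 9, 10, 14, 17, 18, 21, 24}
|A + A| = 10

|A + A| = 10
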